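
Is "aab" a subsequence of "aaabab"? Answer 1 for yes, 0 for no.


Check if "aab" is a subsequence of "aaabab"
Greedy scan:
  Position 0 ('a'): matches sub[0] = 'a'
  Position 1 ('a'): matches sub[1] = 'a'
  Position 2 ('a'): no match needed
  Position 3 ('b'): matches sub[2] = 'b'
  Position 4 ('a'): no match needed
  Position 5 ('b'): no match needed
All 3 characters matched => is a subsequence

1


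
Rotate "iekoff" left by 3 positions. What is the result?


Input: "iekoff", rotate left by 3
First 3 characters: "iek"
Remaining characters: "off"
Concatenate remaining + first: "off" + "iek" = "offiek"

offiek


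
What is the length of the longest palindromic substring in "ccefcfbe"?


Input: "ccefcfbe"
Checking substrings for palindromes:
  [3:6] "fcf" (len 3) => palindrome
  [0:2] "cc" (len 2) => palindrome
Longest palindromic substring: "fcf" with length 3

3


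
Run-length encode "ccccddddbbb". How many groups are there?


Input: ccccddddbbb
Scanning for consecutive runs:
  Group 1: 'c' x 4 (positions 0-3)
  Group 2: 'd' x 4 (positions 4-7)
  Group 3: 'b' x 3 (positions 8-10)
Total groups: 3

3


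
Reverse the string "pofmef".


Input: pofmef
Reading characters right to left:
  Position 5: 'f'
  Position 4: 'e'
  Position 3: 'm'
  Position 2: 'f'
  Position 1: 'o'
  Position 0: 'p'
Reversed: femfop

femfop


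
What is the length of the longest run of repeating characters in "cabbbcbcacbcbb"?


Input: "cabbbcbcacbcbb"
Scanning for longest run:
  Position 1 ('a'): new char, reset run to 1
  Position 2 ('b'): new char, reset run to 1
  Position 3 ('b'): continues run of 'b', length=2
  Position 4 ('b'): continues run of 'b', length=3
  Position 5 ('c'): new char, reset run to 1
  Position 6 ('b'): new char, reset run to 1
  Position 7 ('c'): new char, reset run to 1
  Position 8 ('a'): new char, reset run to 1
  Position 9 ('c'): new char, reset run to 1
  Position 10 ('b'): new char, reset run to 1
  Position 11 ('c'): new char, reset run to 1
  Position 12 ('b'): new char, reset run to 1
  Position 13 ('b'): continues run of 'b', length=2
Longest run: 'b' with length 3

3


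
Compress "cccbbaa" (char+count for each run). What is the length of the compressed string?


Input: cccbbaa
Runs:
  'c' x 3 => "c3"
  'b' x 2 => "b2"
  'a' x 2 => "a2"
Compressed: "c3b2a2"
Compressed length: 6

6


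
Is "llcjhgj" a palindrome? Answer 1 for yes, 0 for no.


Input: llcjhgj
Reversed: jghjcll
  Compare pos 0 ('l') with pos 6 ('j'): MISMATCH
  Compare pos 1 ('l') with pos 5 ('g'): MISMATCH
  Compare pos 2 ('c') with pos 4 ('h'): MISMATCH
Result: not a palindrome

0


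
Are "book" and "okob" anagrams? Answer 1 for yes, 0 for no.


Strings: "book", "okob"
Sorted first:  bkoo
Sorted second: bkoo
Sorted forms match => anagrams

1


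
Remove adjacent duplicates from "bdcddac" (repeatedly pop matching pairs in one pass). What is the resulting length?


Input: bdcddac
Stack-based adjacent duplicate removal:
  Read 'b': push. Stack: b
  Read 'd': push. Stack: bd
  Read 'c': push. Stack: bdc
  Read 'd': push. Stack: bdcd
  Read 'd': matches stack top 'd' => pop. Stack: bdc
  Read 'a': push. Stack: bdca
  Read 'c': push. Stack: bdcac
Final stack: "bdcac" (length 5)

5


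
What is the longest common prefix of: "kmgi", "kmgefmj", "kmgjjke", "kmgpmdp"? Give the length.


Words: kmgi, kmgefmj, kmgjjke, kmgpmdp
  Position 0: all 'k' => match
  Position 1: all 'm' => match
  Position 2: all 'g' => match
  Position 3: ('i', 'e', 'j', 'p') => mismatch, stop
LCP = "kmg" (length 3)

3


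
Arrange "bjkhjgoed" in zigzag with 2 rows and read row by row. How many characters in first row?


Zigzag "bjkhjgoed" into 2 rows:
Placing characters:
  'b' => row 0
  'j' => row 1
  'k' => row 0
  'h' => row 1
  'j' => row 0
  'g' => row 1
  'o' => row 0
  'e' => row 1
  'd' => row 0
Rows:
  Row 0: "bkjod"
  Row 1: "jhge"
First row length: 5

5


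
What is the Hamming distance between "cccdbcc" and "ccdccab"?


Comparing "cccdbcc" and "ccdccab" position by position:
  Position 0: 'c' vs 'c' => same
  Position 1: 'c' vs 'c' => same
  Position 2: 'c' vs 'd' => differ
  Position 3: 'd' vs 'c' => differ
  Position 4: 'b' vs 'c' => differ
  Position 5: 'c' vs 'a' => differ
  Position 6: 'c' vs 'b' => differ
Total differences (Hamming distance): 5

5


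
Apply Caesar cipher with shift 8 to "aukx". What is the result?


Caesar cipher: shift "aukx" by 8
  'a' (pos 0) + 8 = pos 8 = 'i'
  'u' (pos 20) + 8 = pos 2 = 'c'
  'k' (pos 10) + 8 = pos 18 = 's'
  'x' (pos 23) + 8 = pos 5 = 'f'
Result: icsf

icsf


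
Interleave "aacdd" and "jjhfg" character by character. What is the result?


Interleaving "aacdd" and "jjhfg":
  Position 0: 'a' from first, 'j' from second => "aj"
  Position 1: 'a' from first, 'j' from second => "aj"
  Position 2: 'c' from first, 'h' from second => "ch"
  Position 3: 'd' from first, 'f' from second => "df"
  Position 4: 'd' from first, 'g' from second => "dg"
Result: ajajchdfdg

ajajchdfdg


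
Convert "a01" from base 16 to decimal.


Input: "a01" in base 16
Positional expansion:
  Digit 'a' (value 10) x 16^2 = 2560
  Digit '0' (value 0) x 16^1 = 0
  Digit '1' (value 1) x 16^0 = 1
Sum = 2561

2561


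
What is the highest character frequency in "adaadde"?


Input: adaadde
Character counts:
  'a': 3
  'd': 3
  'e': 1
Maximum frequency: 3

3


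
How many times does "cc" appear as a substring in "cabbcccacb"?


Searching for "cc" in "cabbcccacb"
Scanning each position:
  Position 0: "ca" => no
  Position 1: "ab" => no
  Position 2: "bb" => no
  Position 3: "bc" => no
  Position 4: "cc" => MATCH
  Position 5: "cc" => MATCH
  Position 6: "ca" => no
  Position 7: "ac" => no
  Position 8: "cb" => no
Total occurrences: 2

2


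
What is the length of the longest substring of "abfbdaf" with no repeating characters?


Input: "abfbdaf"
Sliding window (track last position of each char):
  Position 0 ('a'): window [0,0] length 1 -- new best
  Position 1 ('b'): window [0,1] length 2 -- new best
  Position 2 ('f'): window [0,2] length 3 -- new best
  Position 3 ('b'): repeat (last at 1), move window start to 2
  Position 3 ('b'): window [2,3] length 2
  Position 4 ('d'): window [2,4] length 3
  Position 5 ('a'): window [2,5] length 4 -- new best
  Position 6 ('f'): repeat (last at 2), move window start to 3
  Position 6 ('f'): window [3,6] length 4
Longest substring with no repeats: "fbda" with length 4

4


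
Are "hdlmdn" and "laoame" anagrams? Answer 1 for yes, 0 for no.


Strings: "hdlmdn", "laoame"
Sorted first:  ddhlmn
Sorted second: aaelmo
Differ at position 0: 'd' vs 'a' => not anagrams

0


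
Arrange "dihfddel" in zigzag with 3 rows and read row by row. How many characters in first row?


Zigzag "dihfddel" into 3 rows:
Placing characters:
  'd' => row 0
  'i' => row 1
  'h' => row 2
  'f' => row 1
  'd' => row 0
  'd' => row 1
  'e' => row 2
  'l' => row 1
Rows:
  Row 0: "dd"
  Row 1: "ifdl"
  Row 2: "he"
First row length: 2

2


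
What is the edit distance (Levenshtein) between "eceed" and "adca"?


Computing edit distance: "eceed" -> "adca"
DP table:
           a    d    c    a
      0    1    2    3    4
  e   1    1    2    3    4
  c   2    2    2    2    3
  e   3    3    3    3    3
  e   4    4    4    4    4
  d   5    5    4    5    5
Edit distance = dp[5][4] = 5

5


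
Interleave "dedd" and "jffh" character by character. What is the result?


Interleaving "dedd" and "jffh":
  Position 0: 'd' from first, 'j' from second => "dj"
  Position 1: 'e' from first, 'f' from second => "ef"
  Position 2: 'd' from first, 'f' from second => "df"
  Position 3: 'd' from first, 'h' from second => "dh"
Result: djefdfdh

djefdfdh


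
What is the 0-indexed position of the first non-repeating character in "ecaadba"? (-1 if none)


Input: ecaadba
Character frequencies:
  'a': 3
  'b': 1
  'c': 1
  'd': 1
  'e': 1
Scanning left to right for freq == 1:
  Position 0 ('e'): unique! => answer = 0

0


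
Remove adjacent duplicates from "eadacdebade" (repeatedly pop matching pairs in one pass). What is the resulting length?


Input: eadacdebade
Stack-based adjacent duplicate removal:
  Read 'e': push. Stack: e
  Read 'a': push. Stack: ea
  Read 'd': push. Stack: ead
  Read 'a': push. Stack: eada
  Read 'c': push. Stack: eadac
  Read 'd': push. Stack: eadacd
  Read 'e': push. Stack: eadacde
  Read 'b': push. Stack: eadacdeb
  Read 'a': push. Stack: eadacdeba
  Read 'd': push. Stack: eadacdebad
  Read 'e': push. Stack: eadacdebade
Final stack: "eadacdebade" (length 11)

11


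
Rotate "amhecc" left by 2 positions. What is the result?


Input: "amhecc", rotate left by 2
First 2 characters: "am"
Remaining characters: "hecc"
Concatenate remaining + first: "hecc" + "am" = "heccam"

heccam


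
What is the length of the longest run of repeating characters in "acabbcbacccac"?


Input: "acabbcbacccac"
Scanning for longest run:
  Position 1 ('c'): new char, reset run to 1
  Position 2 ('a'): new char, reset run to 1
  Position 3 ('b'): new char, reset run to 1
  Position 4 ('b'): continues run of 'b', length=2
  Position 5 ('c'): new char, reset run to 1
  Position 6 ('b'): new char, reset run to 1
  Position 7 ('a'): new char, reset run to 1
  Position 8 ('c'): new char, reset run to 1
  Position 9 ('c'): continues run of 'c', length=2
  Position 10 ('c'): continues run of 'c', length=3
  Position 11 ('a'): new char, reset run to 1
  Position 12 ('c'): new char, reset run to 1
Longest run: 'c' with length 3

3


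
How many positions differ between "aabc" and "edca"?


Comparing "aabc" and "edca" position by position:
  Position 0: 'a' vs 'e' => DIFFER
  Position 1: 'a' vs 'd' => DIFFER
  Position 2: 'b' vs 'c' => DIFFER
  Position 3: 'c' vs 'a' => DIFFER
Positions that differ: 4

4


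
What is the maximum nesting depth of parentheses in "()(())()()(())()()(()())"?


Input: "()(())()()(())()()(()())"
Tracking depth:
  Position 0 '(': depth becomes 1
  Position 1 ')': depth becomes 0
  Position 2 '(': depth becomes 1
  Position 3 '(': depth becomes 2
  Position 4 ')': depth becomes 1
  Position 5 ')': depth becomes 0
  Position 6 '(': depth becomes 1
  Position 7 ')': depth becomes 0
  Position 8 '(': depth becomes 1
  Position 9 ')': depth becomes 0
  Position 10 '(': depth becomes 1
  Position 11 '(': depth becomes 2
  Position 12 ')': depth becomes 1
  Position 13 ')': depth becomes 0
  Position 14 '(': depth becomes 1
  Position 15 ')': depth becomes 0
  Position 16 '(': depth becomes 1
  Position 17 ')': depth becomes 0
  Position 18 '(': depth becomes 1
  Position 19 '(': depth becomes 2
  Position 20 ')': depth becomes 1
  Position 21 '(': depth becomes 2
  Position 22 ')': depth becomes 1
  Position 23 ')': depth becomes 0
Maximum depth reached: 2

2


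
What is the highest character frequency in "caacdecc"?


Input: caacdecc
Character counts:
  'a': 2
  'c': 4
  'd': 1
  'e': 1
Maximum frequency: 4

4


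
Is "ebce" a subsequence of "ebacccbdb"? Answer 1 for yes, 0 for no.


Check if "ebce" is a subsequence of "ebacccbdb"
Greedy scan:
  Position 0 ('e'): matches sub[0] = 'e'
  Position 1 ('b'): matches sub[1] = 'b'
  Position 2 ('a'): no match needed
  Position 3 ('c'): matches sub[2] = 'c'
  Position 4 ('c'): no match needed
  Position 5 ('c'): no match needed
  Position 6 ('b'): no match needed
  Position 7 ('d'): no match needed
  Position 8 ('b'): no match needed
Only matched 3/4 characters => not a subsequence

0


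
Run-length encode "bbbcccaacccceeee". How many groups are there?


Input: bbbcccaacccceeee
Scanning for consecutive runs:
  Group 1: 'b' x 3 (positions 0-2)
  Group 2: 'c' x 3 (positions 3-5)
  Group 3: 'a' x 2 (positions 6-7)
  Group 4: 'c' x 4 (positions 8-11)
  Group 5: 'e' x 4 (positions 12-15)
Total groups: 5

5


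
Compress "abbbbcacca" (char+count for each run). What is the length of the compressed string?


Input: abbbbcacca
Runs:
  'a' x 1 => "a1"
  'b' x 4 => "b4"
  'c' x 1 => "c1"
  'a' x 1 => "a1"
  'c' x 2 => "c2"
  'a' x 1 => "a1"
Compressed: "a1b4c1a1c2a1"
Compressed length: 12

12


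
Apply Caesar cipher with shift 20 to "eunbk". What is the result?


Caesar cipher: shift "eunbk" by 20
  'e' (pos 4) + 20 = pos 24 = 'y'
  'u' (pos 20) + 20 = pos 14 = 'o'
  'n' (pos 13) + 20 = pos 7 = 'h'
  'b' (pos 1) + 20 = pos 21 = 'v'
  'k' (pos 10) + 20 = pos 4 = 'e'
Result: yohve

yohve


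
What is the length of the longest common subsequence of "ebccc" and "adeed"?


LCS of "ebccc" and "adeed"
DP table:
           a    d    e    e    d
      0    0    0    0    0    0
  e   0    0    0    1    1    1
  b   0    0    0    1    1    1
  c   0    0    0    1    1    1
  c   0    0    0    1    1    1
  c   0    0    0    1    1    1
LCS length = dp[5][5] = 1

1


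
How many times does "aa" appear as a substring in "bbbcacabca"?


Searching for "aa" in "bbbcacabca"
Scanning each position:
  Position 0: "bb" => no
  Position 1: "bb" => no
  Position 2: "bc" => no
  Position 3: "ca" => no
  Position 4: "ac" => no
  Position 5: "ca" => no
  Position 6: "ab" => no
  Position 7: "bc" => no
  Position 8: "ca" => no
Total occurrences: 0

0


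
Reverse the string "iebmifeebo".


Input: iebmifeebo
Reading characters right to left:
  Position 9: 'o'
  Position 8: 'b'
  Position 7: 'e'
  Position 6: 'e'
  Position 5: 'f'
  Position 4: 'i'
  Position 3: 'm'
  Position 2: 'b'
  Position 1: 'e'
  Position 0: 'i'
Reversed: obeefimbei

obeefimbei


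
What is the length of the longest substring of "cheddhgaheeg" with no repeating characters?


Input: "cheddhgaheeg"
Sliding window (track last position of each char):
  Position 0 ('c'): window [0,0] length 1 -- new best
  Position 1 ('h'): window [0,1] length 2 -- new best
  Position 2 ('e'): window [0,2] length 3 -- new best
  Position 3 ('d'): window [0,3] length 4 -- new best
  Position 4 ('d'): repeat (last at 3), move window start to 4
  Position 4 ('d'): window [4,4] length 1
  Position 5 ('h'): window [4,5] length 2
  Position 6 ('g'): window [4,6] length 3
  Position 7 ('a'): window [4,7] length 4
  Position 8 ('h'): repeat (last at 5), move window start to 6
  Position 8 ('h'): window [6,8] length 3
  Position 9 ('e'): window [6,9] length 4
  Position 10 ('e'): repeat (last at 9), move window start to 10
  Position 10 ('e'): window [10,10] length 1
  Position 11 ('g'): window [10,11] length 2
Longest substring with no repeats: "ched" with length 4

4


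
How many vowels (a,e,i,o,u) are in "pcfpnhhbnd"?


Input: pcfpnhhbnd
Checking each character:
  'p' at position 0: consonant
  'c' at position 1: consonant
  'f' at position 2: consonant
  'p' at position 3: consonant
  'n' at position 4: consonant
  'h' at position 5: consonant
  'h' at position 6: consonant
  'b' at position 7: consonant
  'n' at position 8: consonant
  'd' at position 9: consonant
Total vowels: 0

0


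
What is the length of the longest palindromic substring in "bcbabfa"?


Input: "bcbabfa"
Checking substrings for palindromes:
  [0:3] "bcb" (len 3) => palindrome
  [2:5] "bab" (len 3) => palindrome
Longest palindromic substring: "bcb" with length 3

3


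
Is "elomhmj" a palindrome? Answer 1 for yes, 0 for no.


Input: elomhmj
Reversed: jmhmole
  Compare pos 0 ('e') with pos 6 ('j'): MISMATCH
  Compare pos 1 ('l') with pos 5 ('m'): MISMATCH
  Compare pos 2 ('o') with pos 4 ('h'): MISMATCH
Result: not a palindrome

0


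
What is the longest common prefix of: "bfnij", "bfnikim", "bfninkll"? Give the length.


Words: bfnij, bfnikim, bfninkll
  Position 0: all 'b' => match
  Position 1: all 'f' => match
  Position 2: all 'n' => match
  Position 3: all 'i' => match
  Position 4: ('j', 'k', 'n') => mismatch, stop
LCP = "bfni" (length 4)

4


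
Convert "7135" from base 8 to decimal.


Input: "7135" in base 8
Positional expansion:
  Digit '7' (value 7) x 8^3 = 3584
  Digit '1' (value 1) x 8^2 = 64
  Digit '3' (value 3) x 8^1 = 24
  Digit '5' (value 5) x 8^0 = 5
Sum = 3677

3677


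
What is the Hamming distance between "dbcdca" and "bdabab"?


Comparing "dbcdca" and "bdabab" position by position:
  Position 0: 'd' vs 'b' => differ
  Position 1: 'b' vs 'd' => differ
  Position 2: 'c' vs 'a' => differ
  Position 3: 'd' vs 'b' => differ
  Position 4: 'c' vs 'a' => differ
  Position 5: 'a' vs 'b' => differ
Total differences (Hamming distance): 6

6


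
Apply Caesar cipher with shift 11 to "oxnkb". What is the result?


Caesar cipher: shift "oxnkb" by 11
  'o' (pos 14) + 11 = pos 25 = 'z'
  'x' (pos 23) + 11 = pos 8 = 'i'
  'n' (pos 13) + 11 = pos 24 = 'y'
  'k' (pos 10) + 11 = pos 21 = 'v'
  'b' (pos 1) + 11 = pos 12 = 'm'
Result: ziyvm

ziyvm


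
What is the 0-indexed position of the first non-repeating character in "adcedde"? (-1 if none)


Input: adcedde
Character frequencies:
  'a': 1
  'c': 1
  'd': 3
  'e': 2
Scanning left to right for freq == 1:
  Position 0 ('a'): unique! => answer = 0

0


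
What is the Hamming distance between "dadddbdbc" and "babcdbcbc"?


Comparing "dadddbdbc" and "babcdbcbc" position by position:
  Position 0: 'd' vs 'b' => differ
  Position 1: 'a' vs 'a' => same
  Position 2: 'd' vs 'b' => differ
  Position 3: 'd' vs 'c' => differ
  Position 4: 'd' vs 'd' => same
  Position 5: 'b' vs 'b' => same
  Position 6: 'd' vs 'c' => differ
  Position 7: 'b' vs 'b' => same
  Position 8: 'c' vs 'c' => same
Total differences (Hamming distance): 4

4


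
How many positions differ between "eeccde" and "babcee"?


Comparing "eeccde" and "babcee" position by position:
  Position 0: 'e' vs 'b' => DIFFER
  Position 1: 'e' vs 'a' => DIFFER
  Position 2: 'c' vs 'b' => DIFFER
  Position 3: 'c' vs 'c' => same
  Position 4: 'd' vs 'e' => DIFFER
  Position 5: 'e' vs 'e' => same
Positions that differ: 4

4


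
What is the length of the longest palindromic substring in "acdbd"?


Input: "acdbd"
Checking substrings for palindromes:
  [2:5] "dbd" (len 3) => palindrome
Longest palindromic substring: "dbd" with length 3

3


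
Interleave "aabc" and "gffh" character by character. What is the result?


Interleaving "aabc" and "gffh":
  Position 0: 'a' from first, 'g' from second => "ag"
  Position 1: 'a' from first, 'f' from second => "af"
  Position 2: 'b' from first, 'f' from second => "bf"
  Position 3: 'c' from first, 'h' from second => "ch"
Result: agafbfch

agafbfch


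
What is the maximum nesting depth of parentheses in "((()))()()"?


Input: "((()))()()"
Tracking depth:
  Position 0 '(': depth becomes 1
  Position 1 '(': depth becomes 2
  Position 2 '(': depth becomes 3
  Position 3 ')': depth becomes 2
  Position 4 ')': depth becomes 1
  Position 5 ')': depth becomes 0
  Position 6 '(': depth becomes 1
  Position 7 ')': depth becomes 0
  Position 8 '(': depth becomes 1
  Position 9 ')': depth becomes 0
Maximum depth reached: 3

3


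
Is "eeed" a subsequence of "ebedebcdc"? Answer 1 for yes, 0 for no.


Check if "eeed" is a subsequence of "ebedebcdc"
Greedy scan:
  Position 0 ('e'): matches sub[0] = 'e'
  Position 1 ('b'): no match needed
  Position 2 ('e'): matches sub[1] = 'e'
  Position 3 ('d'): no match needed
  Position 4 ('e'): matches sub[2] = 'e'
  Position 5 ('b'): no match needed
  Position 6 ('c'): no match needed
  Position 7 ('d'): matches sub[3] = 'd'
  Position 8 ('c'): no match needed
All 4 characters matched => is a subsequence

1


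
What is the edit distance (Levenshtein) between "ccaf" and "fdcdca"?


Computing edit distance: "ccaf" -> "fdcdca"
DP table:
           f    d    c    d    c    a
      0    1    2    3    4    5    6
  c   1    1    2    2    3    4    5
  c   2    2    2    2    3    3    4
  a   3    3    3    3    3    4    3
  f   4    3    4    4    4    4    4
Edit distance = dp[4][6] = 4

4


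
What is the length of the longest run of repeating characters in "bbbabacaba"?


Input: "bbbabacaba"
Scanning for longest run:
  Position 1 ('b'): continues run of 'b', length=2
  Position 2 ('b'): continues run of 'b', length=3
  Position 3 ('a'): new char, reset run to 1
  Position 4 ('b'): new char, reset run to 1
  Position 5 ('a'): new char, reset run to 1
  Position 6 ('c'): new char, reset run to 1
  Position 7 ('a'): new char, reset run to 1
  Position 8 ('b'): new char, reset run to 1
  Position 9 ('a'): new char, reset run to 1
Longest run: 'b' with length 3

3


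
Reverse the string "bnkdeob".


Input: bnkdeob
Reading characters right to left:
  Position 6: 'b'
  Position 5: 'o'
  Position 4: 'e'
  Position 3: 'd'
  Position 2: 'k'
  Position 1: 'n'
  Position 0: 'b'
Reversed: boedknb

boedknb


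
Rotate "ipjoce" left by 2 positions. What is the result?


Input: "ipjoce", rotate left by 2
First 2 characters: "ip"
Remaining characters: "joce"
Concatenate remaining + first: "joce" + "ip" = "joceip"

joceip


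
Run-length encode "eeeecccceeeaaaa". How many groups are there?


Input: eeeecccceeeaaaa
Scanning for consecutive runs:
  Group 1: 'e' x 4 (positions 0-3)
  Group 2: 'c' x 4 (positions 4-7)
  Group 3: 'e' x 3 (positions 8-10)
  Group 4: 'a' x 4 (positions 11-14)
Total groups: 4

4


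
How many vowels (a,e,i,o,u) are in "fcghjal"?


Input: fcghjal
Checking each character:
  'f' at position 0: consonant
  'c' at position 1: consonant
  'g' at position 2: consonant
  'h' at position 3: consonant
  'j' at position 4: consonant
  'a' at position 5: vowel (running total: 1)
  'l' at position 6: consonant
Total vowels: 1

1


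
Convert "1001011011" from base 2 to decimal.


Input: "1001011011" in base 2
Positional expansion:
  Digit '1' (value 1) x 2^9 = 512
  Digit '0' (value 0) x 2^8 = 0
  Digit '0' (value 0) x 2^7 = 0
  Digit '1' (value 1) x 2^6 = 64
  Digit '0' (value 0) x 2^5 = 0
  Digit '1' (value 1) x 2^4 = 16
  Digit '1' (value 1) x 2^3 = 8
  Digit '0' (value 0) x 2^2 = 0
  Digit '1' (value 1) x 2^1 = 2
  Digit '1' (value 1) x 2^0 = 1
Sum = 603

603


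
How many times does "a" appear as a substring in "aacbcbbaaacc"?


Searching for "a" in "aacbcbbaaacc"
Scanning each position:
  Position 0: "a" => MATCH
  Position 1: "a" => MATCH
  Position 2: "c" => no
  Position 3: "b" => no
  Position 4: "c" => no
  Position 5: "b" => no
  Position 6: "b" => no
  Position 7: "a" => MATCH
  Position 8: "a" => MATCH
  Position 9: "a" => MATCH
  Position 10: "c" => no
  Position 11: "c" => no
Total occurrences: 5

5


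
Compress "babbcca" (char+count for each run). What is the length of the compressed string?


Input: babbcca
Runs:
  'b' x 1 => "b1"
  'a' x 1 => "a1"
  'b' x 2 => "b2"
  'c' x 2 => "c2"
  'a' x 1 => "a1"
Compressed: "b1a1b2c2a1"
Compressed length: 10

10


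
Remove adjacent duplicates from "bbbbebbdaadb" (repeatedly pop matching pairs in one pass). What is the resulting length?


Input: bbbbebbdaadb
Stack-based adjacent duplicate removal:
  Read 'b': push. Stack: b
  Read 'b': matches stack top 'b' => pop. Stack: (empty)
  Read 'b': push. Stack: b
  Read 'b': matches stack top 'b' => pop. Stack: (empty)
  Read 'e': push. Stack: e
  Read 'b': push. Stack: eb
  Read 'b': matches stack top 'b' => pop. Stack: e
  Read 'd': push. Stack: ed
  Read 'a': push. Stack: eda
  Read 'a': matches stack top 'a' => pop. Stack: ed
  Read 'd': matches stack top 'd' => pop. Stack: e
  Read 'b': push. Stack: eb
Final stack: "eb" (length 2)

2


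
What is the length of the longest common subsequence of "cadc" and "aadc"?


LCS of "cadc" and "aadc"
DP table:
           a    a    d    c
      0    0    0    0    0
  c   0    0    0    0    1
  a   0    1    1    1    1
  d   0    1    1    2    2
  c   0    1    1    2    3
LCS length = dp[4][4] = 3

3


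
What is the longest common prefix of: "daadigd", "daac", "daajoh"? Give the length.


Words: daadigd, daac, daajoh
  Position 0: all 'd' => match
  Position 1: all 'a' => match
  Position 2: all 'a' => match
  Position 3: ('d', 'c', 'j') => mismatch, stop
LCP = "daa" (length 3)

3


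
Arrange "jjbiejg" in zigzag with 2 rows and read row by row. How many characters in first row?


Zigzag "jjbiejg" into 2 rows:
Placing characters:
  'j' => row 0
  'j' => row 1
  'b' => row 0
  'i' => row 1
  'e' => row 0
  'j' => row 1
  'g' => row 0
Rows:
  Row 0: "jbeg"
  Row 1: "jij"
First row length: 4

4


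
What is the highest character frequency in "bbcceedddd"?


Input: bbcceedddd
Character counts:
  'b': 2
  'c': 2
  'd': 4
  'e': 2
Maximum frequency: 4

4


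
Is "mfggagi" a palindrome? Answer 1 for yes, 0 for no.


Input: mfggagi
Reversed: igaggfm
  Compare pos 0 ('m') with pos 6 ('i'): MISMATCH
  Compare pos 1 ('f') with pos 5 ('g'): MISMATCH
  Compare pos 2 ('g') with pos 4 ('a'): MISMATCH
Result: not a palindrome

0


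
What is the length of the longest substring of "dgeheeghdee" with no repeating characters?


Input: "dgeheeghdee"
Sliding window (track last position of each char):
  Position 0 ('d'): window [0,0] length 1 -- new best
  Position 1 ('g'): window [0,1] length 2 -- new best
  Position 2 ('e'): window [0,2] length 3 -- new best
  Position 3 ('h'): window [0,3] length 4 -- new best
  Position 4 ('e'): repeat (last at 2), move window start to 3
  Position 4 ('e'): window [3,4] length 2
  Position 5 ('e'): repeat (last at 4), move window start to 5
  Position 5 ('e'): window [5,5] length 1
  Position 6 ('g'): window [5,6] length 2
  Position 7 ('h'): window [5,7] length 3
  Position 8 ('d'): window [5,8] length 4
  Position 9 ('e'): repeat (last at 5), move window start to 6
  Position 9 ('e'): window [6,9] length 4
  Position 10 ('e'): repeat (last at 9), move window start to 10
  Position 10 ('e'): window [10,10] length 1
Longest substring with no repeats: "dgeh" with length 4

4


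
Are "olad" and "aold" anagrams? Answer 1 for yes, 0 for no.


Strings: "olad", "aold"
Sorted first:  adlo
Sorted second: adlo
Sorted forms match => anagrams

1


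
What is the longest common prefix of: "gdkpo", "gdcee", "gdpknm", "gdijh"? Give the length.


Words: gdkpo, gdcee, gdpknm, gdijh
  Position 0: all 'g' => match
  Position 1: all 'd' => match
  Position 2: ('k', 'c', 'p', 'i') => mismatch, stop
LCP = "gd" (length 2)

2


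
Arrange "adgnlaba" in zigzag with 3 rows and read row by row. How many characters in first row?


Zigzag "adgnlaba" into 3 rows:
Placing characters:
  'a' => row 0
  'd' => row 1
  'g' => row 2
  'n' => row 1
  'l' => row 0
  'a' => row 1
  'b' => row 2
  'a' => row 1
Rows:
  Row 0: "al"
  Row 1: "dnaa"
  Row 2: "gb"
First row length: 2

2


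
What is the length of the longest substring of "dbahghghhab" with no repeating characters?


Input: "dbahghghhab"
Sliding window (track last position of each char):
  Position 0 ('d'): window [0,0] length 1 -- new best
  Position 1 ('b'): window [0,1] length 2 -- new best
  Position 2 ('a'): window [0,2] length 3 -- new best
  Position 3 ('h'): window [0,3] length 4 -- new best
  Position 4 ('g'): window [0,4] length 5 -- new best
  Position 5 ('h'): repeat (last at 3), move window start to 4
  Position 5 ('h'): window [4,5] length 2
  Position 6 ('g'): repeat (last at 4), move window start to 5
  Position 6 ('g'): window [5,6] length 2
  Position 7 ('h'): repeat (last at 5), move window start to 6
  Position 7 ('h'): window [6,7] length 2
  Position 8 ('h'): repeat (last at 7), move window start to 8
  Position 8 ('h'): window [8,8] length 1
  Position 9 ('a'): window [8,9] length 2
  Position 10 ('b'): window [8,10] length 3
Longest substring with no repeats: "dbahg" with length 5

5


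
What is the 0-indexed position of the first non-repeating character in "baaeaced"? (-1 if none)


Input: baaeaced
Character frequencies:
  'a': 3
  'b': 1
  'c': 1
  'd': 1
  'e': 2
Scanning left to right for freq == 1:
  Position 0 ('b'): unique! => answer = 0

0


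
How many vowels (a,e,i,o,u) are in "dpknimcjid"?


Input: dpknimcjid
Checking each character:
  'd' at position 0: consonant
  'p' at position 1: consonant
  'k' at position 2: consonant
  'n' at position 3: consonant
  'i' at position 4: vowel (running total: 1)
  'm' at position 5: consonant
  'c' at position 6: consonant
  'j' at position 7: consonant
  'i' at position 8: vowel (running total: 2)
  'd' at position 9: consonant
Total vowels: 2

2


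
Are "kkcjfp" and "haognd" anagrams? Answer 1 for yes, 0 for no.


Strings: "kkcjfp", "haognd"
Sorted first:  cfjkkp
Sorted second: adghno
Differ at position 0: 'c' vs 'a' => not anagrams

0


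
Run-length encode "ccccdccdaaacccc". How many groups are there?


Input: ccccdccdaaacccc
Scanning for consecutive runs:
  Group 1: 'c' x 4 (positions 0-3)
  Group 2: 'd' x 1 (positions 4-4)
  Group 3: 'c' x 2 (positions 5-6)
  Group 4: 'd' x 1 (positions 7-7)
  Group 5: 'a' x 3 (positions 8-10)
  Group 6: 'c' x 4 (positions 11-14)
Total groups: 6

6


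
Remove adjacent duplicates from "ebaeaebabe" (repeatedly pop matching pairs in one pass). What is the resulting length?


Input: ebaeaebabe
Stack-based adjacent duplicate removal:
  Read 'e': push. Stack: e
  Read 'b': push. Stack: eb
  Read 'a': push. Stack: eba
  Read 'e': push. Stack: ebae
  Read 'a': push. Stack: ebaea
  Read 'e': push. Stack: ebaeae
  Read 'b': push. Stack: ebaeaeb
  Read 'a': push. Stack: ebaeaeba
  Read 'b': push. Stack: ebaeaebab
  Read 'e': push. Stack: ebaeaebabe
Final stack: "ebaeaebabe" (length 10)

10


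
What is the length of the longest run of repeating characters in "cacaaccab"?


Input: "cacaaccab"
Scanning for longest run:
  Position 1 ('a'): new char, reset run to 1
  Position 2 ('c'): new char, reset run to 1
  Position 3 ('a'): new char, reset run to 1
  Position 4 ('a'): continues run of 'a', length=2
  Position 5 ('c'): new char, reset run to 1
  Position 6 ('c'): continues run of 'c', length=2
  Position 7 ('a'): new char, reset run to 1
  Position 8 ('b'): new char, reset run to 1
Longest run: 'a' with length 2

2


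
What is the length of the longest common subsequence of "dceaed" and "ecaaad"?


LCS of "dceaed" and "ecaaad"
DP table:
           e    c    a    a    a    d
      0    0    0    0    0    0    0
  d   0    0    0    0    0    0    1
  c   0    0    1    1    1    1    1
  e   0    1    1    1    1    1    1
  a   0    1    1    2    2    2    2
  e   0    1    1    2    2    2    2
  d   0    1    1    2    2    2    3
LCS length = dp[6][6] = 3

3


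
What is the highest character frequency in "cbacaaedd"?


Input: cbacaaedd
Character counts:
  'a': 3
  'b': 1
  'c': 2
  'd': 2
  'e': 1
Maximum frequency: 3

3


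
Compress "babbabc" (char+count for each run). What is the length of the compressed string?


Input: babbabc
Runs:
  'b' x 1 => "b1"
  'a' x 1 => "a1"
  'b' x 2 => "b2"
  'a' x 1 => "a1"
  'b' x 1 => "b1"
  'c' x 1 => "c1"
Compressed: "b1a1b2a1b1c1"
Compressed length: 12

12


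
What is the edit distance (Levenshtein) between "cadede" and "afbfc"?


Computing edit distance: "cadede" -> "afbfc"
DP table:
           a    f    b    f    c
      0    1    2    3    4    5
  c   1    1    2    3    4    4
  a   2    1    2    3    4    5
  d   3    2    2    3    4    5
  e   4    3    3    3    4    5
  d   5    4    4    4    4    5
  e   6    5    5    5    5    5
Edit distance = dp[6][5] = 5

5


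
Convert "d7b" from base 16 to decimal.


Input: "d7b" in base 16
Positional expansion:
  Digit 'd' (value 13) x 16^2 = 3328
  Digit '7' (value 7) x 16^1 = 112
  Digit 'b' (value 11) x 16^0 = 11
Sum = 3451

3451


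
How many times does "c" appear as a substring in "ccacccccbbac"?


Searching for "c" in "ccacccccbbac"
Scanning each position:
  Position 0: "c" => MATCH
  Position 1: "c" => MATCH
  Position 2: "a" => no
  Position 3: "c" => MATCH
  Position 4: "c" => MATCH
  Position 5: "c" => MATCH
  Position 6: "c" => MATCH
  Position 7: "c" => MATCH
  Position 8: "b" => no
  Position 9: "b" => no
  Position 10: "a" => no
  Position 11: "c" => MATCH
Total occurrences: 8

8


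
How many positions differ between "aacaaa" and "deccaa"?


Comparing "aacaaa" and "deccaa" position by position:
  Position 0: 'a' vs 'd' => DIFFER
  Position 1: 'a' vs 'e' => DIFFER
  Position 2: 'c' vs 'c' => same
  Position 3: 'a' vs 'c' => DIFFER
  Position 4: 'a' vs 'a' => same
  Position 5: 'a' vs 'a' => same
Positions that differ: 3

3


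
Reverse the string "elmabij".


Input: elmabij
Reading characters right to left:
  Position 6: 'j'
  Position 5: 'i'
  Position 4: 'b'
  Position 3: 'a'
  Position 2: 'm'
  Position 1: 'l'
  Position 0: 'e'
Reversed: jibamle

jibamle


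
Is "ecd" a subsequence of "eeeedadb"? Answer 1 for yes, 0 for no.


Check if "ecd" is a subsequence of "eeeedadb"
Greedy scan:
  Position 0 ('e'): matches sub[0] = 'e'
  Position 1 ('e'): no match needed
  Position 2 ('e'): no match needed
  Position 3 ('e'): no match needed
  Position 4 ('d'): no match needed
  Position 5 ('a'): no match needed
  Position 6 ('d'): no match needed
  Position 7 ('b'): no match needed
Only matched 1/3 characters => not a subsequence

0


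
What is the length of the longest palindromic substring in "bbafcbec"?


Input: "bbafcbec"
Checking substrings for palindromes:
  [0:2] "bb" (len 2) => palindrome
Longest palindromic substring: "bb" with length 2

2


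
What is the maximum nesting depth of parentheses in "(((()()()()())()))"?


Input: "(((()()()()())()))"
Tracking depth:
  Position 0 '(': depth becomes 1
  Position 1 '(': depth becomes 2
  Position 2 '(': depth becomes 3
  Position 3 '(': depth becomes 4
  Position 4 ')': depth becomes 3
  Position 5 '(': depth becomes 4
  Position 6 ')': depth becomes 3
  Position 7 '(': depth becomes 4
  Position 8 ')': depth becomes 3
  Position 9 '(': depth becomes 4
  Position 10 ')': depth becomes 3
  Position 11 '(': depth becomes 4
  Position 12 ')': depth becomes 3
  Position 13 ')': depth becomes 2
  Position 14 '(': depth becomes 3
  Position 15 ')': depth becomes 2
  Position 16 ')': depth becomes 1
  Position 17 ')': depth becomes 0
Maximum depth reached: 4

4


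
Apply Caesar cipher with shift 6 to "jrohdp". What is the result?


Caesar cipher: shift "jrohdp" by 6
  'j' (pos 9) + 6 = pos 15 = 'p'
  'r' (pos 17) + 6 = pos 23 = 'x'
  'o' (pos 14) + 6 = pos 20 = 'u'
  'h' (pos 7) + 6 = pos 13 = 'n'
  'd' (pos 3) + 6 = pos 9 = 'j'
  'p' (pos 15) + 6 = pos 21 = 'v'
Result: pxunjv

pxunjv


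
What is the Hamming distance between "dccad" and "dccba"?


Comparing "dccad" and "dccba" position by position:
  Position 0: 'd' vs 'd' => same
  Position 1: 'c' vs 'c' => same
  Position 2: 'c' vs 'c' => same
  Position 3: 'a' vs 'b' => differ
  Position 4: 'd' vs 'a' => differ
Total differences (Hamming distance): 2

2


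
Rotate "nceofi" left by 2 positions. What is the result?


Input: "nceofi", rotate left by 2
First 2 characters: "nc"
Remaining characters: "eofi"
Concatenate remaining + first: "eofi" + "nc" = "eofinc"

eofinc


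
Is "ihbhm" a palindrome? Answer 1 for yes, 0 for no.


Input: ihbhm
Reversed: mhbhi
  Compare pos 0 ('i') with pos 4 ('m'): MISMATCH
  Compare pos 1 ('h') with pos 3 ('h'): match
Result: not a palindrome

0


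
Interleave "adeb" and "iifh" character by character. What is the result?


Interleaving "adeb" and "iifh":
  Position 0: 'a' from first, 'i' from second => "ai"
  Position 1: 'd' from first, 'i' from second => "di"
  Position 2: 'e' from first, 'f' from second => "ef"
  Position 3: 'b' from first, 'h' from second => "bh"
Result: aidiefbh

aidiefbh


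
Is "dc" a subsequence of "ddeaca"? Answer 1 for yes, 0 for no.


Check if "dc" is a subsequence of "ddeaca"
Greedy scan:
  Position 0 ('d'): matches sub[0] = 'd'
  Position 1 ('d'): no match needed
  Position 2 ('e'): no match needed
  Position 3 ('a'): no match needed
  Position 4 ('c'): matches sub[1] = 'c'
  Position 5 ('a'): no match needed
All 2 characters matched => is a subsequence

1


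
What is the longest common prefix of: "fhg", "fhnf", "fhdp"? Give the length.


Words: fhg, fhnf, fhdp
  Position 0: all 'f' => match
  Position 1: all 'h' => match
  Position 2: ('g', 'n', 'd') => mismatch, stop
LCP = "fh" (length 2)

2


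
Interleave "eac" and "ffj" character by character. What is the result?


Interleaving "eac" and "ffj":
  Position 0: 'e' from first, 'f' from second => "ef"
  Position 1: 'a' from first, 'f' from second => "af"
  Position 2: 'c' from first, 'j' from second => "cj"
Result: efafcj

efafcj


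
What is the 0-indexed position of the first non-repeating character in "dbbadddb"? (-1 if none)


Input: dbbadddb
Character frequencies:
  'a': 1
  'b': 3
  'd': 4
Scanning left to right for freq == 1:
  Position 0 ('d'): freq=4, skip
  Position 1 ('b'): freq=3, skip
  Position 2 ('b'): freq=3, skip
  Position 3 ('a'): unique! => answer = 3

3


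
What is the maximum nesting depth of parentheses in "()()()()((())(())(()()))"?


Input: "()()()()((())(())(()()))"
Tracking depth:
  Position 0 '(': depth becomes 1
  Position 1 ')': depth becomes 0
  Position 2 '(': depth becomes 1
  Position 3 ')': depth becomes 0
  Position 4 '(': depth becomes 1
  Position 5 ')': depth becomes 0
  Position 6 '(': depth becomes 1
  Position 7 ')': depth becomes 0
  Position 8 '(': depth becomes 1
  Position 9 '(': depth becomes 2
  Position 10 '(': depth becomes 3
  Position 11 ')': depth becomes 2
  Position 12 ')': depth becomes 1
  Position 13 '(': depth becomes 2
  Position 14 '(': depth becomes 3
  Position 15 ')': depth becomes 2
  Position 16 ')': depth becomes 1
  Position 17 '(': depth becomes 2
  Position 18 '(': depth becomes 3
  Position 19 ')': depth becomes 2
  Position 20 '(': depth becomes 3
  Position 21 ')': depth becomes 2
  Position 22 ')': depth becomes 1
  Position 23 ')': depth becomes 0
Maximum depth reached: 3

3


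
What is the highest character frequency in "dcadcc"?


Input: dcadcc
Character counts:
  'a': 1
  'c': 3
  'd': 2
Maximum frequency: 3

3


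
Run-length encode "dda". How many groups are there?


Input: dda
Scanning for consecutive runs:
  Group 1: 'd' x 2 (positions 0-1)
  Group 2: 'a' x 1 (positions 2-2)
Total groups: 2

2


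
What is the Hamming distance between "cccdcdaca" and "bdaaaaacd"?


Comparing "cccdcdaca" and "bdaaaaacd" position by position:
  Position 0: 'c' vs 'b' => differ
  Position 1: 'c' vs 'd' => differ
  Position 2: 'c' vs 'a' => differ
  Position 3: 'd' vs 'a' => differ
  Position 4: 'c' vs 'a' => differ
  Position 5: 'd' vs 'a' => differ
  Position 6: 'a' vs 'a' => same
  Position 7: 'c' vs 'c' => same
  Position 8: 'a' vs 'd' => differ
Total differences (Hamming distance): 7

7


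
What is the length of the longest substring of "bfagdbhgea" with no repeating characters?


Input: "bfagdbhgea"
Sliding window (track last position of each char):
  Position 0 ('b'): window [0,0] length 1 -- new best
  Position 1 ('f'): window [0,1] length 2 -- new best
  Position 2 ('a'): window [0,2] length 3 -- new best
  Position 3 ('g'): window [0,3] length 4 -- new best
  Position 4 ('d'): window [0,4] length 5 -- new best
  Position 5 ('b'): repeat (last at 0), move window start to 1
  Position 5 ('b'): window [1,5] length 5
  Position 6 ('h'): window [1,6] length 6 -- new best
  Position 7 ('g'): repeat (last at 3), move window start to 4
  Position 7 ('g'): window [4,7] length 4
  Position 8 ('e'): window [4,8] length 5
  Position 9 ('a'): window [4,9] length 6
Longest substring with no repeats: "fagdbh" with length 6

6


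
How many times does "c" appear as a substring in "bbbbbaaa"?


Searching for "c" in "bbbbbaaa"
Scanning each position:
  Position 0: "b" => no
  Position 1: "b" => no
  Position 2: "b" => no
  Position 3: "b" => no
  Position 4: "b" => no
  Position 5: "a" => no
  Position 6: "a" => no
  Position 7: "a" => no
Total occurrences: 0

0


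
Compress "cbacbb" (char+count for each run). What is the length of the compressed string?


Input: cbacbb
Runs:
  'c' x 1 => "c1"
  'b' x 1 => "b1"
  'a' x 1 => "a1"
  'c' x 1 => "c1"
  'b' x 2 => "b2"
Compressed: "c1b1a1c1b2"
Compressed length: 10

10
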